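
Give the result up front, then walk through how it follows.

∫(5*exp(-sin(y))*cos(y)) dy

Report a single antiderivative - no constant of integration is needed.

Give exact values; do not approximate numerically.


The answer is -5*exp(-sin(y)).
Step 1. Substitute u = sin(y), turning ∫(5*exp(-sin(y))*cos(y)) dy into ∫(5*exp(-u)) du: now ∫(5*exp(-u)) du.
Step 2. Evaluate the standard form: now -5*exp(-u).
Step 3. Substitute back u = sin(y): now -5*exp(-sin(y)).
Answer: -5*exp(-sin(y)).


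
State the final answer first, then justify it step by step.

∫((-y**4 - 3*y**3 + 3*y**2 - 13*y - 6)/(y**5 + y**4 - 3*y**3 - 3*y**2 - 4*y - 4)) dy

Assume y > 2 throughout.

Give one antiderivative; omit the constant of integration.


The answer is -log(y - 2) - 2*log(y + 1) + 2*log(y + 2) + 2*atan(y).
Step 1. Decompose ∫((-y**4 - 3*y**3 + 3*y**2 - 13*y - 6)/(y**5 + y**4 - 3*y**3 - 3*y**2 - 4*y - 4)) dy by partial fractions, (-y**4 - 3*y**3 + 3*y**2 - 13*y - 6)/(y**5 + y**4 - 3*y**3 - 3*y**2 - 4*y - 4) = 2/(y**2 + 1) + 2/(y + 2) - 2/(y + 1) - 1/(y - 2): now ∫(-1/(y - 2)) dy + ∫(-2/(y + 1)) dy + ∫(2/(y + 2)) dy + ∫(2/(y**2 + 1)) dy.
Step 2. Evaluate the standard form [assuming y > -1]: now -2*log(y + 1) + ∫(-1/(y - 2)) dy + ∫(2/(y + 2)) dy + ∫(2/(y**2 + 1)) dy.
Step 3. Evaluate the standard form [assuming y > -2]: now -2*log(y + 1) + 2*log(y + 2) + ∫(-1/(y - 2)) dy + ∫(2/(y**2 + 1)) dy.
Step 4. Evaluate the standard form [assuming y > 2]: now -log(y - 2) - 2*log(y + 1) + 2*log(y + 2) + ∫(2/(y**2 + 1)) dy.
Step 5. Evaluate the standard form: now -log(y - 2) - 2*log(y + 1) + 2*log(y + 2) + 2*atan(y).
Answer: -log(y - 2) - 2*log(y + 1) + 2*log(y + 2) + 2*atan(y).


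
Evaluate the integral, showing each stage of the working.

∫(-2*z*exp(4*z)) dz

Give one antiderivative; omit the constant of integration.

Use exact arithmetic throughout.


Step 1. Integrate ∫(-2*z*exp(4*z)) dz by parts with u = z, dv = (-2*exp(4*z)) dz, so v = -exp(4*z)/2: now -z*exp(4*z)/2 + ∫(exp(4*z)/2) dz.
Step 2. Evaluate the standard form: now -z*exp(4*z)/2 + exp(4*z)/8.
Answer: -z*exp(4*z)/2 + exp(4*z)/8.


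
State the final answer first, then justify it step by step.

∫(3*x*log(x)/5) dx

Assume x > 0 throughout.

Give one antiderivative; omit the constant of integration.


The answer is 3*x**2*log(x)/10 - 3*x**2/20.
Step 1. Integrate ∫(3*x*log(x)/5) dx by parts with u = log(x), dv = (3*x/5) dx, so v = 3*x**2/10 [assuming x > 0]: now 3*x**2*log(x)/10 + ∫(-3*x/10) dx.
Step 2. Evaluate the standard form: now 3*x**2*log(x)/10 - 3*x**2/20.
Answer: 3*x**2*log(x)/10 - 3*x**2/20.


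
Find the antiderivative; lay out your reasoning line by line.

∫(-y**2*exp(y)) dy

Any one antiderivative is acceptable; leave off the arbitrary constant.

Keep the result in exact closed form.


Step 1. Integrate ∫(-y**2*exp(y)) dy by parts with u = y**2, dv = (-exp(y)) dy, so v = -exp(y): now -y**2*exp(y) + ∫(2*y*exp(y)) dy.
Step 2. Integrate ∫(2*y*exp(y)) dy by parts with u = y, dv = (2*exp(y)) dy, so v = 2*exp(y): now -y**2*exp(y) + 2*y*exp(y) + ∫(-2*exp(y)) dy.
Step 3. Evaluate the standard form: now -y**2*exp(y) + 2*y*exp(y) - 2*exp(y).
Answer: -y**2*exp(y) + 2*y*exp(y) - 2*exp(y).


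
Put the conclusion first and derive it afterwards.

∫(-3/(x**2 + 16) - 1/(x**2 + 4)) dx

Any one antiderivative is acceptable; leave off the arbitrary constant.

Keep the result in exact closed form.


The answer is -3*atan(x/4)/4 - atan(x/2)/2.
Step 1. Rewrite: now ∫(-1/(x**2 + 4)) dx + ∫(-3/(x**2 + 16)) dx.
Step 2. Evaluate the standard form: now -atan(x/2)/2 + ∫(-3/(x**2 + 16)) dx.
Step 3. Evaluate the standard form: now -3*atan(x/4)/4 - atan(x/2)/2.
Answer: -3*atan(x/4)/4 - atan(x/2)/2.


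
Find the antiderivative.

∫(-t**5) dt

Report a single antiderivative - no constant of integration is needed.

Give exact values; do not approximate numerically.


Answer: -t**6/6.


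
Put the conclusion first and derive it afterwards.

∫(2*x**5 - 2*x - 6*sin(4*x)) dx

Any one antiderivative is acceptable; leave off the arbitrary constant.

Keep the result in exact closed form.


The answer is x**6/3 - x**2 + 3*cos(4*x)/2.
Step 1. Rewrite: now ∫(-2*x) dx + ∫(2*x**5) dx + ∫(-6*sin(4*x)) dx.
Step 2. Evaluate the standard form: now 3*cos(4*x)/2 + ∫(-2*x) dx + ∫(2*x**5) dx.
Step 3. Evaluate the standard form: now -x**2 + 3*cos(4*x)/2 + ∫(2*x**5) dx.
Step 4. Evaluate the standard form: now x**6/3 - x**2 + 3*cos(4*x)/2.
Answer: x**6/3 - x**2 + 3*cos(4*x)/2.


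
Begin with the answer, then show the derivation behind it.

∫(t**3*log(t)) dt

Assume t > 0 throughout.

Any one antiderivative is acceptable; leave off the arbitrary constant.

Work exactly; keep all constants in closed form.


The answer is t**4*log(t)/4 - t**4/16.
Step 1. Integrate ∫(t**3*log(t)) dt by parts with u = log(t), dv = (t**3) dt, so v = t**4/4 [assuming t > 0]: now t**4*log(t)/4 + ∫(-t**3/4) dt.
Step 2. Evaluate the standard form: now t**4*log(t)/4 - t**4/16.
Answer: t**4*log(t)/4 - t**4/16.


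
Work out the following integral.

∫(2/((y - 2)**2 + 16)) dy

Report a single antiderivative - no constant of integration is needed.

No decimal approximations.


Answer: atan(y/4 - 1/2)/2.


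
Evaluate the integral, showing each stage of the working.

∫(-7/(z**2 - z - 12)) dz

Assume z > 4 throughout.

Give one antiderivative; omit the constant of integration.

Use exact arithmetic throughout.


Step 1. Decompose ∫(-7/(z**2 - z - 12)) dz by partial fractions, -7/(z**2 - z - 12) = 1/(z + 3) - 1/(z - 4): now ∫(-1/(z - 4)) dz + ∫(1/(z + 3)) dz.
Step 2. Evaluate the standard form [assuming z > -3]: now log(z + 3) + ∫(-1/(z - 4)) dz.
Step 3. Evaluate the standard form [assuming z > 4]: now -log(z - 4) + log(z + 3).
Answer: -log(z - 4) + log(z + 3).


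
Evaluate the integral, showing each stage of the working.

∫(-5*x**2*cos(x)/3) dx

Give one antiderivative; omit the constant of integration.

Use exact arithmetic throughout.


Step 1. Integrate ∫(-5*x**2*cos(x)/3) dx by parts with u = x**2, dv = (-5*cos(x)/3) dx, so v = -5*sin(x)/3: now -5*x**2*sin(x)/3 + ∫(10*x*sin(x)/3) dx.
Step 2. Integrate ∫(10*x*sin(x)/3) dx by parts with u = x, dv = (10*sin(x)/3) dx, so v = -10*cos(x)/3: now -5*x**2*sin(x)/3 - 10*x*cos(x)/3 + ∫(10*cos(x)/3) dx.
Step 3. Evaluate the standard form: now -5*x**2*sin(x)/3 - 10*x*cos(x)/3 + 10*sin(x)/3.
Answer: -5*x**2*sin(x)/3 - 10*x*cos(x)/3 + 10*sin(x)/3.


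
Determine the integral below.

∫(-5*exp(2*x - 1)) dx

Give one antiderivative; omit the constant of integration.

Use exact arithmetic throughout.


Answer: -5*exp(2*x - 1)/2.


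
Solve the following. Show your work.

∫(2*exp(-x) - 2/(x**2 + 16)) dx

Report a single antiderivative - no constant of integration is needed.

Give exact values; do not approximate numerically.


Step 1. Rewrite: now ∫(-2/(x**2 + 16)) dx + ∫(2*exp(-x)) dx.
Step 2. Evaluate the standard form: now -atan(x/4)/2 + ∫(2*exp(-x)) dx.
Step 3. Evaluate the standard form: now -atan(x/4)/2 - 2*exp(-x).
Answer: -atan(x/4)/2 - 2*exp(-x).


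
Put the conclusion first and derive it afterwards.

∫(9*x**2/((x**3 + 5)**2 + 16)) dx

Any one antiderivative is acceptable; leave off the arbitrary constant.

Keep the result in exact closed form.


The answer is 3*atan(x**3/4 + 5/4)/4.
Step 1. Substitute u = x**3 + 5, turning ∫(9*x**2/((x**3 + 5)**2 + 16)) dx into ∫(3/(u**2 + 16)) du: now ∫(3/(u**2 + 16)) du.
Step 2. Evaluate the standard form: now 3*atan(u/4)/4.
Step 3. Substitute back u = x**3 + 5: now 3*atan(x**3/4 + 5/4)/4.
Answer: 3*atan(x**3/4 + 5/4)/4.


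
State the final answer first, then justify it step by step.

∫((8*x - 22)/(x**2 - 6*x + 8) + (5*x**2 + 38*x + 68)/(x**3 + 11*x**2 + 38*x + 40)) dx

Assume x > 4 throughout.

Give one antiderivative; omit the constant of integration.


The answer is 5*log(x - 4) + 3*log(x - 2) + 2*log(x + 2) + 2*log(x + 4) + log(x + 5).
Step 1. Rewrite: now ∫((8*x - 22)/(x**2 - 6*x + 8)) dx + ∫((5*x**2 + 38*x + 68)/(x**3 + 11*x**2 + 38*x + 40)) dx.
Step 2. Decompose ∫((8*x - 22)/(x**2 - 6*x + 8)) dx by partial fractions, (8*x - 22)/(x**2 - 6*x + 8) = 3/(x - 2) + 5/(x - 4): now ∫((5*x**2 + 38*x + 68)/(x**3 + 11*x**2 + 38*x + 40)) dx + ∫(5/(x - 4)) dx + ∫(3/(x - 2)) dx.
Step 3. Evaluate the standard form [assuming x > 4]: now 5*log(x - 4) + ∫((5*x**2 + 38*x + 68)/(x**3 + 11*x**2 + 38*x + 40)) dx + ∫(3/(x - 2)) dx.
Step 4. Evaluate the standard form [assuming x > 2]: now 5*log(x - 4) + 3*log(x - 2) + ∫((5*x**2 + 38*x + 68)/(x**3 + 11*x**2 + 38*x + 40)) dx.
Step 5. Decompose ∫((5*x**2 + 38*x + 68)/(x**3 + 11*x**2 + 38*x + 40)) dx by partial fractions, (5*x**2 + 38*x + 68)/(x**3 + 11*x**2 + 38*x + 40) = 1/(x + 5) + 2/(x + 4) + 2/(x + 2): now 5*log(x - 4) + 3*log(x - 2) + ∫(2/(x + 2)) dx + ∫(2/(x + 4)) dx + ∫(1/(x + 5)) dx.
Step 6. Evaluate the standard form [assuming x > -5]: now 5*log(x - 4) + 3*log(x - 2) + log(x + 5) + ∫(2/(x + 2)) dx + ∫(2/(x + 4)) dx.
Step 7. Evaluate the standard form [assuming x > -4]: now 5*log(x - 4) + 3*log(x - 2) + 2*log(x + 4) + log(x + 5) + ∫(2/(x + 2)) dx.
Step 8. Evaluate the standard form [assuming x > -2]: now 5*log(x - 4) + 3*log(x - 2) + 2*log(x + 2) + 2*log(x + 4) + log(x + 5).
Answer: 5*log(x - 4) + 3*log(x - 2) + 2*log(x + 2) + 2*log(x + 4) + log(x + 5).


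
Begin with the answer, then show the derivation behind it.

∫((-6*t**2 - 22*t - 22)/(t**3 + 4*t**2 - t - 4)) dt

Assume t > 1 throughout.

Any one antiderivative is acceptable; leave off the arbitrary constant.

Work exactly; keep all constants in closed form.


The answer is -5*log(t - 1) + log(t + 1) - 2*log(t + 4).
Step 1. Decompose ∫((-6*t**2 - 22*t - 22)/(t**3 + 4*t**2 - t - 4)) dt by partial fractions, (-6*t**2 - 22*t - 22)/(t**3 + 4*t**2 - t - 4) = -2/(t + 4) + 1/(t + 1) - 5/(t - 1): now ∫(-5/(t - 1)) dt + ∫(1/(t + 1)) dt + ∫(-2/(t + 4)) dt.
Step 2. Evaluate the standard form [assuming t > -1]: now log(t + 1) + ∫(-5/(t - 1)) dt + ∫(-2/(t + 4)) dt.
Step 3. Evaluate the standard form [assuming t > 1]: now -5*log(t - 1) + log(t + 1) + ∫(-2/(t + 4)) dt.
Step 4. Evaluate the standard form [assuming t > -4]: now -5*log(t - 1) + log(t + 1) - 2*log(t + 4).
Answer: -5*log(t - 1) + log(t + 1) - 2*log(t + 4).


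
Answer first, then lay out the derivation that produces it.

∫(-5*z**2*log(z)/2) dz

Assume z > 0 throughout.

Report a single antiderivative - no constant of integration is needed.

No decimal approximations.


The answer is -5*z**3*log(z)/6 + 5*z**3/18.
Step 1. Integrate ∫(-5*z**2*log(z)/2) dz by parts with u = log(z), dv = (-5*z**2/2) dz, so v = -5*z**3/6 [assuming z > 0]: now -5*z**3*log(z)/6 + ∫(5*z**2/6) dz.
Step 2. Evaluate the standard form: now -5*z**3*log(z)/6 + 5*z**3/18.
Answer: -5*z**3*log(z)/6 + 5*z**3/18.


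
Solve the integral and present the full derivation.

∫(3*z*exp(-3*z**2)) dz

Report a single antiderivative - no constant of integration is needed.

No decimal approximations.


Step 1. Substitute u = z**2, turning ∫(3*z*exp(-3*z**2)) dz into ∫(3*exp(-3*u)/2) du: now ∫(3*exp(-3*u)/2) du.
Step 2. Evaluate the standard form: now -exp(-3*u)/2.
Step 3. Substitute back u = z**2: now -exp(-3*z**2)/2.
Answer: -exp(-3*z**2)/2.


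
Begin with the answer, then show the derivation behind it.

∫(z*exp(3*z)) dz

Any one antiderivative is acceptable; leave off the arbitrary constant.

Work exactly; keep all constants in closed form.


The answer is z*exp(3*z)/3 - exp(3*z)/9.
Step 1. Integrate ∫(z*exp(3*z)) dz by parts with u = z, dv = (exp(3*z)) dz, so v = exp(3*z)/3: now z*exp(3*z)/3 + ∫(-exp(3*z)/3) dz.
Step 2. Evaluate the standard form: now z*exp(3*z)/3 - exp(3*z)/9.
Answer: z*exp(3*z)/3 - exp(3*z)/9.


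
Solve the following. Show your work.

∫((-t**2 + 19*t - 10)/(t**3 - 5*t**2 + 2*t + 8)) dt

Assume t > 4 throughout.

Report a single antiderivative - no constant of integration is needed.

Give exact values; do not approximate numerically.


Step 1. Decompose ∫((-t**2 + 19*t - 10)/(t**3 - 5*t**2 + 2*t + 8)) dt by partial fractions, (-t**2 + 19*t - 10)/(t**3 - 5*t**2 + 2*t + 8) = -2/(t + 1) - 4/(t - 2) + 5/(t - 4): now ∫(5/(t - 4)) dt + ∫(-4/(t - 2)) dt + ∫(-2/(t + 1)) dt.
Step 2. Evaluate the standard form [assuming t > 2]: now -4*log(t - 2) + ∫(5/(t - 4)) dt + ∫(-2/(t + 1)) dt.
Step 3. Evaluate the standard form [assuming t > 4]: now 5*log(t - 4) - 4*log(t - 2) + ∫(-2/(t + 1)) dt.
Step 4. Evaluate the standard form [assuming t > -1]: now 5*log(t - 4) - 4*log(t - 2) - 2*log(t + 1).
Answer: 5*log(t - 4) - 4*log(t - 2) - 2*log(t + 1).


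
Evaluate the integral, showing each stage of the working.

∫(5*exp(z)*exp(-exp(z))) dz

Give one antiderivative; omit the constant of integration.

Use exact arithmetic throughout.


Step 1. Substitute u = exp(z), turning ∫(5*exp(z)*exp(-exp(z))) dz into ∫(5*exp(-u)) du: now ∫(5*exp(-u)) du.
Step 2. Evaluate the standard form: now -5*exp(-u).
Step 3. Substitute back u = exp(z): now -5*exp(-exp(z)).
Answer: -5*exp(-exp(z)).


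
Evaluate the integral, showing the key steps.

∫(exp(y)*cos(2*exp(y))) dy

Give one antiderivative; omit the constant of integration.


Step 1. Substitute u = exp(y), turning ∫(exp(y)*cos(2*exp(y))) dy into ∫(cos(2*u)) du: now ∫(cos(2*u)) du.
Step 2. Evaluate the standard form: now sin(2*u)/2.
Step 3. Substitute back u = exp(y): now sin(2*exp(y))/2.
Answer: sin(2*exp(y))/2.


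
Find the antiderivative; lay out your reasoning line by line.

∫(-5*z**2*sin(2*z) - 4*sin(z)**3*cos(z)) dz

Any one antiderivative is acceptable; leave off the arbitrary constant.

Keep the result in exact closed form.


Step 1. Rewrite: now ∫(-5*z**2*sin(2*z)) dz + ∫(-4*sin(z)**3*cos(z)) dz.
Step 2. Substitute u = sin(z), turning ∫(-4*sin(z)**3*cos(z)) dz into ∫(-4*u**3) du: now ∫(-4*u**3) du + ∫(-5*z**2*sin(2*z)) dz.
Step 3. Evaluate the standard form: now -u**4 + ∫(-5*z**2*sin(2*z)) dz.
Step 4. Substitute back u = sin(z): now -sin(z)**4 + ∫(-5*z**2*sin(2*z)) dz.
Step 5. Integrate ∫(-5*z**2*sin(2*z)) dz by parts with u = z**2, dv = (-5*sin(2*z)) dz, so v = 5*cos(2*z)/2: now 5*z**2*cos(2*z)/2 - sin(z)**4 + ∫(-5*z*cos(2*z)) dz.
Step 6. Integrate ∫(-5*z*cos(2*z)) dz by parts with u = z, dv = (-5*cos(2*z)) dz, so v = -5*sin(2*z)/2: now 5*z**2*cos(2*z)/2 - 5*z*sin(2*z)/2 - sin(z)**4 + ∫(5*sin(2*z)/2) dz.
Step 7. Evaluate the standard form: now 5*z**2*cos(2*z)/2 - 5*z*sin(2*z)/2 - sin(z)**4 - 5*cos(2*z)/4.
Answer: 5*z**2*cos(2*z)/2 - 5*z*sin(2*z)/2 - sin(z)**4 - 5*cos(2*z)/4.


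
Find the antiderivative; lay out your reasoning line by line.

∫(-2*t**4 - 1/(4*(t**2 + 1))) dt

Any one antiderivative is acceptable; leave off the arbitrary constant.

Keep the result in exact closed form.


Step 1. Rewrite: now ∫(-2*t**4) dt + ∫(-1/(4*(t**2 + 1))) dt.
Step 2. Evaluate the standard form: now -2*t**5/5 + ∫(-1/(4*(t**2 + 1))) dt.
Step 3. Evaluate the standard form: now -2*t**5/5 - atan(t)/4.
Answer: -2*t**5/5 - atan(t)/4.


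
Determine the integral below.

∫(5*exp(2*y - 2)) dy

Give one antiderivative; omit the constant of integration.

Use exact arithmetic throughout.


Answer: 5*exp(2*y - 2)/2.


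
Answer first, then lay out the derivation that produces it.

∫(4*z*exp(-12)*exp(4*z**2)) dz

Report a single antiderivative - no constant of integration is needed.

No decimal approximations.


The answer is exp(4*z**2 - 12)/2.
Step 1. Substitute u = z**2 - 3, turning ∫(4*z*exp(-12)*exp(4*z**2)) dz into ∫(2*exp(4*u)) du: now ∫(2*exp(4*u)) du.
Step 2. Evaluate the standard form: now exp(4*u)/2.
Step 3. Substitute back u = z**2 - 3: now exp(4*z**2 - 12)/2.
Answer: exp(4*z**2 - 12)/2.


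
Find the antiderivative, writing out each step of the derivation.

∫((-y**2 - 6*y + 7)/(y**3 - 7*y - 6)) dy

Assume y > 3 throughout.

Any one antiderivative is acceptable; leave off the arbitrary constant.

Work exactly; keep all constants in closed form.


Step 1. Decompose ∫((-y**2 - 6*y + 7)/(y**3 - 7*y - 6)) dy by partial fractions, (-y**2 - 6*y + 7)/(y**3 - 7*y - 6) = 3/(y + 2) - 3/(y + 1) - 1/(y - 3): now ∫(-1/(y - 3)) dy + ∫(-3/(y + 1)) dy + ∫(3/(y + 2)) dy.
Step 2. Evaluate the standard form [assuming y > 3]: now -log(y - 3) + ∫(-3/(y + 1)) dy + ∫(3/(y + 2)) dy.
Step 3. Evaluate the standard form [assuming y > -2]: now -log(y - 3) + 3*log(y + 2) + ∫(-3/(y + 1)) dy.
Step 4. Evaluate the standard form [assuming y > -1]: now -log(y - 3) - 3*log(y + 1) + 3*log(y + 2).
Answer: -log(y - 3) - 3*log(y + 1) + 3*log(y + 2).


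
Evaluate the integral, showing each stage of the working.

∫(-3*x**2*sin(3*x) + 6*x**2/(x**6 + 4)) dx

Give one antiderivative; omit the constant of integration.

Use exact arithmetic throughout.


Step 1. Rewrite: now ∫(6*x**2/(x**6 + 4)) dx + ∫(-3*x**2*sin(3*x)) dx.
Step 2. Integrate ∫(-3*x**2*sin(3*x)) dx by parts with u = x**2, dv = (-3*sin(3*x)) dx, so v = cos(3*x): now x**2*cos(3*x) + ∫(-2*x*cos(3*x)) dx + ∫(6*x**2/(x**6 + 4)) dx.
Step 3. Integrate ∫(-2*x*cos(3*x)) dx by parts with u = x, dv = (-2*cos(3*x)) dx, so v = -2*sin(3*x)/3: now x**2*cos(3*x) - 2*x*sin(3*x)/3 + ∫(6*x**2/(x**6 + 4)) dx + ∫(2*sin(3*x)/3) dx.
Step 4. Evaluate the standard form: now x**2*cos(3*x) - 2*x*sin(3*x)/3 - 2*cos(3*x)/9 + ∫(6*x**2/(x**6 + 4)) dx.
Step 5. Substitute u = x**3, turning ∫(6*x**2/(x**6 + 4)) dx into ∫(2/(u**2 + 4)) du: now x**2*cos(3*x) - 2*x*sin(3*x)/3 - 2*cos(3*x)/9 + ∫(2/(u**2 + 4)) du.
Step 6. Evaluate the standard form: now x**2*cos(3*x) - 2*x*sin(3*x)/3 - 2*cos(3*x)/9 + atan(u/2).
Step 7. Substitute back u = x**3: now x**2*cos(3*x) - 2*x*sin(3*x)/3 - 2*cos(3*x)/9 + atan(x**3/2).
Answer: x**2*cos(3*x) - 2*x*sin(3*x)/3 - 2*cos(3*x)/9 + atan(x**3/2).


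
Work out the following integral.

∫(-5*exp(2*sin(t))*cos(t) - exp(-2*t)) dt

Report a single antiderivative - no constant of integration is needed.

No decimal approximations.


Answer: -5*exp(2*sin(t))/2 + exp(-2*t)/2.


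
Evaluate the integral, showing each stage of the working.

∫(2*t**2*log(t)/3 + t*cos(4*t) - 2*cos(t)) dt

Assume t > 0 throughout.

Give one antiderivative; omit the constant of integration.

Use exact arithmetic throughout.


Step 1. Rewrite: now ∫(t*cos(4*t)) dt + ∫(2*t**2*log(t)/3) dt + ∫(-2*cos(t)) dt.
Step 2. Evaluate the standard form: now -2*sin(t) + ∫(t*cos(4*t)) dt + ∫(2*t**2*log(t)/3) dt.
Step 3. Integrate ∫(2*t**2*log(t)/3) dt by parts with u = log(t), dv = (2*t**2/3) dt, so v = 2*t**3/9 [assuming t > 0]: now 2*t**3*log(t)/9 - 2*sin(t) + ∫(-2*t**2/9) dt + ∫(t*cos(4*t)) dt.
Step 4. Evaluate the standard form: now 2*t**3*log(t)/9 - 2*t**3/27 - 2*sin(t) + ∫(t*cos(4*t)) dt.
Step 5. Integrate ∫(t*cos(4*t)) dt by parts with u = t, dv = (cos(4*t)) dt, so v = sin(4*t)/4: now 2*t**3*log(t)/9 - 2*t**3/27 + t*sin(4*t)/4 - 2*sin(t) + ∫(-sin(4*t)/4) dt.
Step 6. Evaluate the standard form: now 2*t**3*log(t)/9 - 2*t**3/27 + t*sin(4*t)/4 - 2*sin(t) + cos(4*t)/16.
Answer: 2*t**3*log(t)/9 - 2*t**3/27 + t*sin(4*t)/4 - 2*sin(t) + cos(4*t)/16.


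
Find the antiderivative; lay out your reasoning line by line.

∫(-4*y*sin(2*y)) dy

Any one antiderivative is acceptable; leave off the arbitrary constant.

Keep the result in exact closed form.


Step 1. Integrate ∫(-4*y*sin(2*y)) dy by parts with u = y, dv = (-4*sin(2*y)) dy, so v = 2*cos(2*y): now 2*y*cos(2*y) + ∫(-2*cos(2*y)) dy.
Step 2. Evaluate the standard form: now 2*y*cos(2*y) - sin(2*y).
Answer: 2*y*cos(2*y) - sin(2*y).


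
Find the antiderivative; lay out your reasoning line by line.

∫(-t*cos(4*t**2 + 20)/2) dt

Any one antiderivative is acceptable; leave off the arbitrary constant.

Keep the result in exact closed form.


Step 1. Substitute u = t**2 + 5, turning ∫(-t*cos(4*t**2 + 20)/2) dt into ∫(-cos(4*u)/4) du: now ∫(-cos(4*u)/4) du.
Step 2. Evaluate the standard form: now -sin(4*u)/16.
Step 3. Substitute back u = t**2 + 5: now -sin(4*t**2 + 20)/16.
Answer: -sin(4*t**2 + 20)/16.


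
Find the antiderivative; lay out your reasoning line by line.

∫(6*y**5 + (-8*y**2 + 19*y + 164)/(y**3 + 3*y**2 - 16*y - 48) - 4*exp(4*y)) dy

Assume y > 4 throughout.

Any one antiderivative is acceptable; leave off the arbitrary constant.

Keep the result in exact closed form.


Step 1. Rewrite: now ∫(6*y**5) dy + ∫((-8*y**2 + 19*y + 164)/(y**3 + 3*y**2 - 16*y - 48)) dy + ∫(-4*exp(4*y)) dy.
Step 2. Decompose ∫((-8*y**2 + 19*y + 164)/(y**3 + 3*y**2 - 16*y - 48)) dy by partial fractions, (-8*y**2 + 19*y + 164)/(y**3 + 3*y**2 - 16*y - 48) = -5/(y + 4) - 5/(y + 3) + 2/(y - 4): now ∫(6*y**5) dy + ∫(2/(y - 4)) dy + ∫(-5/(y + 3)) dy + ∫(-5/(y + 4)) dy + ∫(-4*exp(4*y)) dy.
Step 3. Evaluate the standard form [assuming y > 4]: now 2*log(y - 4) + ∫(6*y**5) dy + ∫(-5/(y + 3)) dy + ∫(-5/(y + 4)) dy + ∫(-4*exp(4*y)) dy.
Step 4. Evaluate the standard form [assuming y > -3]: now 2*log(y - 4) - 5*log(y + 3) + ∫(6*y**5) dy + ∫(-5/(y + 4)) dy + ∫(-4*exp(4*y)) dy.
Step 5. Evaluate the standard form [assuming y > -4]: now 2*log(y - 4) - 5*log(y + 3) - 5*log(y + 4) + ∫(6*y**5) dy + ∫(-4*exp(4*y)) dy.
Step 6. Evaluate the standard form: now -exp(4*y) + 2*log(y - 4) - 5*log(y + 3) - 5*log(y + 4) + ∫(6*y**5) dy.
Step 7. Evaluate the standard form: now y**6 - exp(4*y) + 2*log(y - 4) - 5*log(y + 3) - 5*log(y + 4).
Answer: y**6 - exp(4*y) + 2*log(y - 4) - 5*log(y + 3) - 5*log(y + 4).


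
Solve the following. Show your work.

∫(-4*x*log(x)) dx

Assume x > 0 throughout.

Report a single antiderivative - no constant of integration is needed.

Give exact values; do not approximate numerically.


Step 1. Integrate ∫(-4*x*log(x)) dx by parts with u = log(x), dv = (-4*x) dx, so v = -2*x**2 [assuming x > 0]: now -2*x**2*log(x) + ∫(2*x) dx.
Step 2. Evaluate the standard form: now -2*x**2*log(x) + x**2.
Answer: -2*x**2*log(x) + x**2.


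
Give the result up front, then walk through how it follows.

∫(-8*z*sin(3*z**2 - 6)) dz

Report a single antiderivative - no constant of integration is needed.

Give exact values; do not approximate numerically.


The answer is 4*cos(3*z**2 - 6)/3.
Step 1. Substitute u = z**2 - 2, turning ∫(-8*z*sin(3*z**2 - 6)) dz into ∫(-4*sin(3*u)) du: now ∫(-4*sin(3*u)) du.
Step 2. Evaluate the standard form: now 4*cos(3*u)/3.
Step 3. Substitute back u = z**2 - 2: now 4*cos(3*z**2 - 6)/3.
Answer: 4*cos(3*z**2 - 6)/3.


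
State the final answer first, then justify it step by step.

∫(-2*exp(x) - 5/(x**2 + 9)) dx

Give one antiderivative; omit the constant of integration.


The answer is -2*exp(x) - 5*atan(x/3)/3.
Step 1. Rewrite: now ∫(-5/(x**2 + 9)) dx + ∫(-2*exp(x)) dx.
Step 2. Evaluate the standard form: now -2*exp(x) + ∫(-5/(x**2 + 9)) dx.
Step 3. Evaluate the standard form: now -2*exp(x) - 5*atan(x/3)/3.
Answer: -2*exp(x) - 5*atan(x/3)/3.


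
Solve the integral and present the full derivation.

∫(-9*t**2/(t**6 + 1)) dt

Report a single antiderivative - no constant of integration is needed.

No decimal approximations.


Step 1. Substitute u = t**3, turning ∫(-9*t**2/(t**6 + 1)) dt into ∫(-3/(u**2 + 1)) du: now ∫(-3/(u**2 + 1)) du.
Step 2. Evaluate the standard form: now -3*atan(u).
Step 3. Substitute back u = t**3: now -3*atan(t**3).
Answer: -3*atan(t**3).


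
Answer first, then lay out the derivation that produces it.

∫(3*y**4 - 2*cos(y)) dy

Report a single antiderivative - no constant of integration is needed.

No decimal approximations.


The answer is 3*y**5/5 - 2*sin(y).
Step 1. Rewrite: now ∫(3*y**4) dy + ∫(-2*cos(y)) dy.
Step 2. Evaluate the standard form: now -2*sin(y) + ∫(3*y**4) dy.
Step 3. Evaluate the standard form: now 3*y**5/5 - 2*sin(y).
Answer: 3*y**5/5 - 2*sin(y).


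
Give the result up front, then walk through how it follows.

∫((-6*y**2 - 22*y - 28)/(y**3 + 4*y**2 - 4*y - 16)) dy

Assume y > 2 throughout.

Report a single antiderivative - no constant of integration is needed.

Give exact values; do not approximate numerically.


The answer is -4*log(y - 2) + log(y + 2) - 3*log(y + 4).
Step 1. Decompose ∫((-6*y**2 - 22*y - 28)/(y**3 + 4*y**2 - 4*y - 16)) dy by partial fractions, (-6*y**2 - 22*y - 28)/(y**3 + 4*y**2 - 4*y - 16) = -3/(y + 4) + 1/(y + 2) - 4/(y - 2): now ∫(-4/(y - 2)) dy + ∫(1/(y + 2)) dy + ∫(-3/(y + 4)) dy.
Step 2. Evaluate the standard form [assuming y > -2]: now log(y + 2) + ∫(-4/(y - 2)) dy + ∫(-3/(y + 4)) dy.
Step 3. Evaluate the standard form [assuming y > 2]: now -4*log(y - 2) + log(y + 2) + ∫(-3/(y + 4)) dy.
Step 4. Evaluate the standard form [assuming y > -4]: now -4*log(y - 2) + log(y + 2) - 3*log(y + 4).
Answer: -4*log(y - 2) + log(y + 2) - 3*log(y + 4).


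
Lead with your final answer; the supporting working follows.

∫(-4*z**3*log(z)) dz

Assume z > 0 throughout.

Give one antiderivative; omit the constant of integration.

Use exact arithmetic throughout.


The answer is -z**4*log(z) + z**4/4.
Step 1. Integrate ∫(-4*z**3*log(z)) dz by parts with u = log(z), dv = (-4*z**3) dz, so v = -z**4 [assuming z > 0]: now -z**4*log(z) + ∫(z**3) dz.
Step 2. Evaluate the standard form: now -z**4*log(z) + z**4/4.
Answer: -z**4*log(z) + z**4/4.


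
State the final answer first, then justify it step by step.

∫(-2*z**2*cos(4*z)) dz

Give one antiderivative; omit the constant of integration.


The answer is -z**2*sin(4*z)/2 - z*cos(4*z)/4 + sin(4*z)/16.
Step 1. Integrate ∫(-2*z**2*cos(4*z)) dz by parts with u = z**2, dv = (-2*cos(4*z)) dz, so v = -sin(4*z)/2: now -z**2*sin(4*z)/2 + ∫(z*sin(4*z)) dz.
Step 2. Integrate ∫(z*sin(4*z)) dz by parts with u = z, dv = (sin(4*z)) dz, so v = -cos(4*z)/4: now -z**2*sin(4*z)/2 - z*cos(4*z)/4 + ∫(cos(4*z)/4) dz.
Step 3. Evaluate the standard form: now -z**2*sin(4*z)/2 - z*cos(4*z)/4 + sin(4*z)/16.
Answer: -z**2*sin(4*z)/2 - z*cos(4*z)/4 + sin(4*z)/16.


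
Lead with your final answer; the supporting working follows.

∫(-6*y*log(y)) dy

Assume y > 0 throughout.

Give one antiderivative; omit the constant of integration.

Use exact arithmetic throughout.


The answer is -3*y**2*log(y) + 3*y**2/2.
Step 1. Integrate ∫(-6*y*log(y)) dy by parts with u = log(y), dv = (-6*y) dy, so v = -3*y**2 [assuming y > 0]: now -3*y**2*log(y) + ∫(3*y) dy.
Step 2. Evaluate the standard form: now -3*y**2*log(y) + 3*y**2/2.
Answer: -3*y**2*log(y) + 3*y**2/2.


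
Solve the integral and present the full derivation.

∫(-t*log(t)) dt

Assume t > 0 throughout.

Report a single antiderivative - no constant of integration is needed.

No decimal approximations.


Step 1. Integrate ∫(-t*log(t)) dt by parts with u = log(t), dv = (-t) dt, so v = -t**2/2 [assuming t > 0]: now -t**2*log(t)/2 + ∫(t/2) dt.
Step 2. Evaluate the standard form: now -t**2*log(t)/2 + t**2/4.
Answer: -t**2*log(t)/2 + t**2/4.


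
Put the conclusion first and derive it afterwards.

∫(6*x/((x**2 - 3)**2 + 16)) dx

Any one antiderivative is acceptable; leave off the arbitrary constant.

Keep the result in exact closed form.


The answer is 3*atan(x**2/4 - 3/4)/4.
Step 1. Substitute u = x**2 - 3, turning ∫(6*x/((x**2 - 3)**2 + 16)) dx into ∫(3/(u**2 + 16)) du: now ∫(3/(u**2 + 16)) du.
Step 2. Evaluate the standard form: now 3*atan(u/4)/4.
Step 3. Substitute back u = x**2 - 3: now 3*atan(x**2/4 - 3/4)/4.
Answer: 3*atan(x**2/4 - 3/4)/4.


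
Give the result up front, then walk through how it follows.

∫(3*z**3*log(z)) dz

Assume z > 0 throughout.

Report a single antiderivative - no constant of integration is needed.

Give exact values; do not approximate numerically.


The answer is 3*z**4*log(z)/4 - 3*z**4/16.
Step 1. Integrate ∫(3*z**3*log(z)) dz by parts with u = log(z), dv = (3*z**3) dz, so v = 3*z**4/4 [assuming z > 0]: now 3*z**4*log(z)/4 + ∫(-3*z**3/4) dz.
Step 2. Evaluate the standard form: now 3*z**4*log(z)/4 - 3*z**4/16.
Answer: 3*z**4*log(z)/4 - 3*z**4/16.


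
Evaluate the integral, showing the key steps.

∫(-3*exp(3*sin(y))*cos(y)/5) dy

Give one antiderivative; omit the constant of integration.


Step 1. Substitute u = sin(y), turning ∫(-3*exp(3*sin(y))*cos(y)/5) dy into ∫(-3*exp(3*u)/5) du: now ∫(-3*exp(3*u)/5) du.
Step 2. Evaluate the standard form: now -exp(3*u)/5.
Step 3. Substitute back u = sin(y): now -exp(3*sin(y))/5.
Answer: -exp(3*sin(y))/5.


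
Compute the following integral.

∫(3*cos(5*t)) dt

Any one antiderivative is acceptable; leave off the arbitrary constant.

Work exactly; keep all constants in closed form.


Answer: 3*sin(5*t)/5.


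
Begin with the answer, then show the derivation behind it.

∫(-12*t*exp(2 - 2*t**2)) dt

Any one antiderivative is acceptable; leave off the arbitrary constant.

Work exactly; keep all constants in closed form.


The answer is 3*exp(2 - 2*t**2).
Step 1. Substitute u = t**2 - 1, turning ∫(-12*t*exp(2 - 2*t**2)) dt into ∫(-6*exp(-2*u)) du: now ∫(-6*exp(-2*u)) du.
Step 2. Evaluate the standard form: now 3*exp(-2*u).
Step 3. Substitute back u = t**2 - 1: now 3*exp(2 - 2*t**2).
Answer: 3*exp(2 - 2*t**2).


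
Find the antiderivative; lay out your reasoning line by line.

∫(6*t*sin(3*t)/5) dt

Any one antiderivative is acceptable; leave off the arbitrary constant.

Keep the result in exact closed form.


Step 1. Integrate ∫(6*t*sin(3*t)/5) dt by parts with u = t, dv = (6*sin(3*t)/5) dt, so v = -2*cos(3*t)/5: now -2*t*cos(3*t)/5 + ∫(2*cos(3*t)/5) dt.
Step 2. Evaluate the standard form: now -2*t*cos(3*t)/5 + 2*sin(3*t)/15.
Answer: -2*t*cos(3*t)/5 + 2*sin(3*t)/15.


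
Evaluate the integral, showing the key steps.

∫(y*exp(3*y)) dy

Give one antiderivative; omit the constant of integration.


Step 1. Integrate ∫(y*exp(3*y)) dy by parts with u = y, dv = (exp(3*y)) dy, so v = exp(3*y)/3: now y*exp(3*y)/3 + ∫(-exp(3*y)/3) dy.
Step 2. Evaluate the standard form: now y*exp(3*y)/3 - exp(3*y)/9.
Answer: y*exp(3*y)/3 - exp(3*y)/9.


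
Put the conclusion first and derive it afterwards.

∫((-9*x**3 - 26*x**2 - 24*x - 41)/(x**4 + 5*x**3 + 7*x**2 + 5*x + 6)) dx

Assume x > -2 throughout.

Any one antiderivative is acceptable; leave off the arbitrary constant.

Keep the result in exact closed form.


The answer is -5*log(x + 2) - 4*log(x + 3) - 3*atan(x).
Step 1. Decompose ∫((-9*x**3 - 26*x**2 - 24*x - 41)/(x**4 + 5*x**3 + 7*x**2 + 5*x + 6)) dx by partial fractions, (-9*x**3 - 26*x**2 - 24*x - 41)/(x**4 + 5*x**3 + 7*x**2 + 5*x + 6) = -3/(x**2 + 1) - 4/(x + 3) - 5/(x + 2): now ∫(-5/(x + 2)) dx + ∫(-4/(x + 3)) dx + ∫(-3/(x**2 + 1)) dx.
Step 2. Evaluate the standard form [assuming x > -2]: now -5*log(x + 2) + ∫(-4/(x + 3)) dx + ∫(-3/(x**2 + 1)) dx.
Step 3. Evaluate the standard form [assuming x > -3]: now -5*log(x + 2) - 4*log(x + 3) + ∫(-3/(x**2 + 1)) dx.
Step 4. Evaluate the standard form: now -5*log(x + 2) - 4*log(x + 3) - 3*atan(x).
Answer: -5*log(x + 2) - 4*log(x + 3) - 3*atan(x).


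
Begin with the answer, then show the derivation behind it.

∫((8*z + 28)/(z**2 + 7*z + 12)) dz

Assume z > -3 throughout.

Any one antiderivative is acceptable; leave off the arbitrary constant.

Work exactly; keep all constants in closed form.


The answer is 4*log(z + 3) + 4*log(z + 4).
Step 1. Decompose ∫((8*z + 28)/(z**2 + 7*z + 12)) dz by partial fractions, (8*z + 28)/(z**2 + 7*z + 12) = 4/(z + 4) + 4/(z + 3): now ∫(4/(z + 3)) dz + ∫(4/(z + 4)) dz.
Step 2. Evaluate the standard form [assuming z > -3]: now 4*log(z + 3) + ∫(4/(z + 4)) dz.
Step 3. Evaluate the standard form [assuming z > -4]: now 4*log(z + 3) + 4*log(z + 4).
Answer: 4*log(z + 3) + 4*log(z + 4).


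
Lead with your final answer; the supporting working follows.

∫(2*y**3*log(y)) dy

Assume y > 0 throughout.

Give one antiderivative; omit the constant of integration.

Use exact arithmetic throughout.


The answer is y**4*log(y)/2 - y**4/8.
Step 1. Integrate ∫(2*y**3*log(y)) dy by parts with u = log(y), dv = (2*y**3) dy, so v = y**4/2 [assuming y > 0]: now y**4*log(y)/2 + ∫(-y**3/2) dy.
Step 2. Evaluate the standard form: now y**4*log(y)/2 - y**4/8.
Answer: y**4*log(y)/2 - y**4/8.


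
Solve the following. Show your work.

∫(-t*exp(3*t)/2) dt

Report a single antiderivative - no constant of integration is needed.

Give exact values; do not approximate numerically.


Step 1. Integrate ∫(-t*exp(3*t)/2) dt by parts with u = t, dv = (-exp(3*t)/2) dt, so v = -exp(3*t)/6: now -t*exp(3*t)/6 + ∫(exp(3*t)/6) dt.
Step 2. Evaluate the standard form: now -t*exp(3*t)/6 + exp(3*t)/18.
Answer: -t*exp(3*t)/6 + exp(3*t)/18.


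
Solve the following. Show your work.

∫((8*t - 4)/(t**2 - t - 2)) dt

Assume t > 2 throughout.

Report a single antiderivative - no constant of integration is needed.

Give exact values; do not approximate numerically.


Step 1. Decompose ∫((8*t - 4)/(t**2 - t - 2)) dt by partial fractions, (8*t - 4)/(t**2 - t - 2) = 4/(t + 1) + 4/(t - 2): now ∫(4/(t - 2)) dt + ∫(4/(t + 1)) dt.
Step 2. Evaluate the standard form [assuming t > -1]: now 4*log(t + 1) + ∫(4/(t - 2)) dt.
Step 3. Evaluate the standard form [assuming t > 2]: now 4*log(t - 2) + 4*log(t + 1).
Answer: 4*log(t - 2) + 4*log(t + 1).


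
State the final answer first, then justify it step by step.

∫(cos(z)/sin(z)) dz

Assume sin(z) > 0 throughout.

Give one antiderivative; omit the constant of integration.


The answer is log(sin(z)).
Step 1. Substitute u = sin(z), turning ∫(cos(z)/sin(z)) dz into ∫(1/u) du: now ∫(1/u) du.
Step 2. Evaluate the standard form [assuming u > 0]: now log(u).
Step 3. Substitute back u = sin(z): now log(sin(z)).
Answer: log(sin(z)).


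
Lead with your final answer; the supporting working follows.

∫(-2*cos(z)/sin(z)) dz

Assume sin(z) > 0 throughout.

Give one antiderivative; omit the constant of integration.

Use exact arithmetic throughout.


The answer is -2*log(sin(z)).
Step 1. Substitute u = sin(z), turning ∫(-2*cos(z)/sin(z)) dz into ∫(-2/u) du: now ∫(-2/u) du.
Step 2. Evaluate the standard form [assuming u > 0]: now -2*log(u).
Step 3. Substitute back u = sin(z): now -2*log(sin(z)).
Answer: -2*log(sin(z)).


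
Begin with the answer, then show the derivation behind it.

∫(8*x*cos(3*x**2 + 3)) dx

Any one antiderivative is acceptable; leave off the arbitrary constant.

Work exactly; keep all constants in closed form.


The answer is 4*sin(3*x**2 + 3)/3.
Step 1. Substitute u = x**2 + 1, turning ∫(8*x*cos(3*x**2 + 3)) dx into ∫(4*cos(3*u)) du: now ∫(4*cos(3*u)) du.
Step 2. Evaluate the standard form: now 4*sin(3*u)/3.
Step 3. Substitute back u = x**2 + 1: now 4*sin(3*x**2 + 3)/3.
Answer: 4*sin(3*x**2 + 3)/3.


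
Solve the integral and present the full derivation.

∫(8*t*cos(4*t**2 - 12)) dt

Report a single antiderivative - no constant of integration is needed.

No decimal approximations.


Step 1. Substitute u = t**2 - 3, turning ∫(8*t*cos(4*t**2 - 12)) dt into ∫(4*cos(4*u)) du: now ∫(4*cos(4*u)) du.
Step 2. Evaluate the standard form: now sin(4*u).
Step 3. Substitute back u = t**2 - 3: now sin(4*t**2 - 12).
Answer: sin(4*t**2 - 12).


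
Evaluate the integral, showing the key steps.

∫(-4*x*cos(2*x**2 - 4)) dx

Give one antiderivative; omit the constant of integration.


Step 1. Substitute u = x**2 - 2, turning ∫(-4*x*cos(2*x**2 - 4)) dx into ∫(-2*cos(2*u)) du: now ∫(-2*cos(2*u)) du.
Step 2. Evaluate the standard form: now -sin(2*u).
Step 3. Substitute back u = x**2 - 2: now -sin(2*x**2 - 4).
Answer: -sin(2*x**2 - 4).


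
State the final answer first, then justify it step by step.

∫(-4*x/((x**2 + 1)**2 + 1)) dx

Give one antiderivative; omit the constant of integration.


The answer is -2*atan(x**2 + 1).
Step 1. Substitute u = x**2 + 1, turning ∫(-4*x/((x**2 + 1)**2 + 1)) dx into ∫(-2/(u**2 + 1)) du: now ∫(-2/(u**2 + 1)) du.
Step 2. Evaluate the standard form: now -2*atan(u).
Step 3. Substitute back u = x**2 + 1: now -2*atan(x**2 + 1).
Answer: -2*atan(x**2 + 1).


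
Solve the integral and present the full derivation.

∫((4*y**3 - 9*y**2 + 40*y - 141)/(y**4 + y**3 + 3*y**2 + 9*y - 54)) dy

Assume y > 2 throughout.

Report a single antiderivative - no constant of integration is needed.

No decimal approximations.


Step 1. Decompose ∫((4*y**3 - 9*y**2 + 40*y - 141)/(y**4 + y**3 + 3*y**2 + 9*y - 54)) dy by partial fractions, (4*y**3 - 9*y**2 + 40*y - 141)/(y**4 + y**3 + 3*y**2 + 9*y - 54) = 4/(y**2 + 9) + 5/(y + 3) - 1/(y - 2): now ∫(-1/(y - 2)) dy + ∫(5/(y + 3)) dy + ∫(4/(y**2 + 9)) dy.
Step 2. Evaluate the standard form [assuming y > -3]: now 5*log(y + 3) + ∫(-1/(y - 2)) dy + ∫(4/(y**2 + 9)) dy.
Step 3. Evaluate the standard form [assuming y > 2]: now -log(y - 2) + 5*log(y + 3) + ∫(4/(y**2 + 9)) dy.
Step 4. Evaluate the standard form: now -log(y - 2) + 5*log(y + 3) + 4*atan(y/3)/3.
Answer: -log(y - 2) + 5*log(y + 3) + 4*atan(y/3)/3.


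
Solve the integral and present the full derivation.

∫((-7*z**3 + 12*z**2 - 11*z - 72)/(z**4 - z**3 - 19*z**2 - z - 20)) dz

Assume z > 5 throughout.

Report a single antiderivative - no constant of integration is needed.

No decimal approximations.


Step 1. Decompose ∫((-7*z**3 + 12*z**2 - 11*z - 72)/(z**4 - z**3 - 19*z**2 - z - 20)) dz by partial fractions, (-7*z**3 + 12*z**2 - 11*z - 72)/(z**4 - z**3 - 19*z**2 - z - 20) = 4/(z**2 + 1) - 4/(z + 4) - 3/(z - 5): now ∫(-3/(z - 5)) dz + ∫(-4/(z + 4)) dz + ∫(4/(z**2 + 1)) dz.
Step 2. Evaluate the standard form [assuming z > -4]: now -4*log(z + 4) + ∫(-3/(z - 5)) dz + ∫(4/(z**2 + 1)) dz.
Step 3. Evaluate the standard form [assuming z > 5]: now -3*log(z - 5) - 4*log(z + 4) + ∫(4/(z**2 + 1)) dz.
Step 4. Evaluate the standard form: now -3*log(z - 5) - 4*log(z + 4) + 4*atan(z).
Answer: -3*log(z - 5) - 4*log(z + 4) + 4*atan(z).


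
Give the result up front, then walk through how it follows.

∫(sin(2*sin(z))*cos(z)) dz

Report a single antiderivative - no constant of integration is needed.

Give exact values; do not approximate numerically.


The answer is -cos(2*sin(z))/2.
Step 1. Substitute u = sin(z), turning ∫(sin(2*sin(z))*cos(z)) dz into ∫(sin(2*u)) du: now ∫(sin(2*u)) du.
Step 2. Evaluate the standard form: now -cos(2*u)/2.
Step 3. Substitute back u = sin(z): now -cos(2*sin(z))/2.
Answer: -cos(2*sin(z))/2.


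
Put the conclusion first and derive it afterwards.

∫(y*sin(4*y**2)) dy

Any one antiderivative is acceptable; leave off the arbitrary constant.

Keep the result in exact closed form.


The answer is -cos(4*y**2)/8.
Step 1. Substitute u = y**2, turning ∫(y*sin(4*y**2)) dy into ∫(sin(4*u)/2) du: now ∫(sin(4*u)/2) du.
Step 2. Evaluate the standard form: now -cos(4*u)/8.
Step 3. Substitute back u = y**2: now -cos(4*y**2)/8.
Answer: -cos(4*y**2)/8.


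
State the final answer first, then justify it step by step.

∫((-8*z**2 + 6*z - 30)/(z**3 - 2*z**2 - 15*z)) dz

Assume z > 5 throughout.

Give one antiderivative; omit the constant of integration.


The answer is 2*log(z) - 5*log(z - 5) - 5*log(z + 3).
Step 1. Decompose ∫((-8*z**2 + 6*z - 30)/(z**3 - 2*z**2 - 15*z)) dz by partial fractions, (-8*z**2 + 6*z - 30)/(z**3 - 2*z**2 - 15*z) = -5/(z + 3) - 5/(z - 5) + 2/z: now ∫(2/z) dz + ∫(-5/(z - 5)) dz + ∫(-5/(z + 3)) dz.
Step 2. Evaluate the standard form [assuming z > 5]: now -5*log(z - 5) + ∫(2/z) dz + ∫(-5/(z + 3)) dz.
Step 3. Evaluate the standard form [assuming z > 0]: now 2*log(z) - 5*log(z - 5) + ∫(-5/(z + 3)) dz.
Step 4. Evaluate the standard form [assuming z > -3]: now 2*log(z) - 5*log(z - 5) - 5*log(z + 3).
Answer: 2*log(z) - 5*log(z - 5) - 5*log(z + 3).


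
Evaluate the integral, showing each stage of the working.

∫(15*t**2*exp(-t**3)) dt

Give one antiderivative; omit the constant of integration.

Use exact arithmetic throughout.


Step 1. Substitute u = t**3, turning ∫(15*t**2*exp(-t**3)) dt into ∫(5*exp(-u)) du: now ∫(5*exp(-u)) du.
Step 2. Evaluate the standard form: now -5*exp(-u).
Step 3. Substitute back u = t**3: now -5*exp(-t**3).
Answer: -5*exp(-t**3).


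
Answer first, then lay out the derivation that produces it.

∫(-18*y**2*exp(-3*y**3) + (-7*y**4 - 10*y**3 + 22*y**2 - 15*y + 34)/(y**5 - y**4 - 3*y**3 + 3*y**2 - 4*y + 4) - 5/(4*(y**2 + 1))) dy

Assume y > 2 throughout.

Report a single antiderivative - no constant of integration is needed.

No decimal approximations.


The answer is -5*log(y - 2) - 4*log(y - 1) + 2*log(y + 2) - atan(y)/4 + 2*exp(-3*y**3).
Step 1. Rewrite: now ∫(-18*y**2*exp(-3*y**3)) dy + ∫((-7*y**4 - 10*y**3 + 22*y**2 - 15*y + 34)/(y**5 - y**4 - 3*y**3 + 3*y**2 - 4*y + 4)) dy + ∫(-5/(4*(y**2 + 1))) dy.
Step 2. Substitute u = y**3, turning ∫(-18*y**2*exp(-3*y**3)) dy into ∫(-6*exp(-3*u)) du: now ∫((-7*y**4 - 10*y**3 + 22*y**2 - 15*y + 34)/(y**5 - y**4 - 3*y**3 + 3*y**2 - 4*y + 4)) dy + ∫(-5/(4*(y**2 + 1))) dy + ∫(-6*exp(-3*u)) du.
Step 3. Evaluate the standard form: now ∫((-7*y**4 - 10*y**3 + 22*y**2 - 15*y + 34)/(y**5 - y**4 - 3*y**3 + 3*y**2 - 4*y + 4)) dy + ∫(-5/(4*(y**2 + 1))) dy + 2*exp(-3*u).
Step 4. Substitute back u = y**3: now ∫((-7*y**4 - 10*y**3 + 22*y**2 - 15*y + 34)/(y**5 - y**4 - 3*y**3 + 3*y**2 - 4*y + 4)) dy + ∫(-5/(4*(y**2 + 1))) dy + 2*exp(-3*y**3).
Step 5. Evaluate the standard form: now -5*atan(y)/4 + ∫((-7*y**4 - 10*y**3 + 22*y**2 - 15*y + 34)/(y**5 - y**4 - 3*y**3 + 3*y**2 - 4*y + 4)) dy + 2*exp(-3*y**3).
Step 6. Decompose ∫((-7*y**4 - 10*y**3 + 22*y**2 - 15*y + 34)/(y**5 - y**4 - 3*y**3 + 3*y**2 - 4*y + 4)) dy by partial fractions, (-7*y**4 - 10*y**3 + 22*y**2 - 15*y + 34)/(y**5 - y**4 - 3*y**3 + 3*y**2 - 4*y + 4) = 1/(y**2 + 1) + 2/(y + 2) - 4/(y - 1) - 5/(y - 2): now -5*atan(y)/4 + ∫(-5/(y - 2)) dy + ∫(-4/(y - 1)) dy + ∫(2/(y + 2)) dy + ∫(1/(y**2 + 1)) dy + 2*exp(-3*y**3).
Step 7. Evaluate the standard form [assuming y > -2]: now 2*log(y + 2) - 5*atan(y)/4 + ∫(-5/(y - 2)) dy + ∫(-4/(y - 1)) dy + ∫(1/(y**2 + 1)) dy + 2*exp(-3*y**3).
Step 8. Evaluate the standard form [assuming y > 1]: now -4*log(y - 1) + 2*log(y + 2) - 5*atan(y)/4 + ∫(-5/(y - 2)) dy + ∫(1/(y**2 + 1)) dy + 2*exp(-3*y**3).
Step 9. Evaluate the standard form [assuming y > 2]: now -5*log(y - 2) - 4*log(y - 1) + 2*log(y + 2) - 5*atan(y)/4 + ∫(1/(y**2 + 1)) dy + 2*exp(-3*y**3).
Step 10. Evaluate the standard form: now -5*log(y - 2) - 4*log(y - 1) + 2*log(y + 2) - atan(y)/4 + 2*exp(-3*y**3).
Answer: -5*log(y - 2) - 4*log(y - 1) + 2*log(y + 2) - atan(y)/4 + 2*exp(-3*y**3).
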